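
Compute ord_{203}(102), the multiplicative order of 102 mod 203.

84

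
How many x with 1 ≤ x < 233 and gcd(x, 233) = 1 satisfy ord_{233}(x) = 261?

0

φ(233) = 233 − 1 = 232 = 2^3 · 29.
Since (Z/233Z)^× is cyclic of order 232, the number of elements of order d is φ(d) when d | 232 and 0 otherwise.
261 does not divide 232, so no element of (Z/233Z)^× has order 261.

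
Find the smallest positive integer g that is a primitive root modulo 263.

φ(263) = 263 − 1 = 262 = 2 · 131.
g is a primitive root iff g^(262/q) ≢ 1 (mod 263) for each prime q ∈ {2, 131}.
g = 2: 2^131 ≡ 1 — hits 1, so not a primitive root.
g = 3: 3^131 ≡ 1 — hits 1, so not a primitive root.
g = 4: 4^131 ≡ 1 — hits 1, so not a primitive root.
g = 5: 5^131 ≡ 262; 5^2 ≡ 25 — none is 1, so 5 is a primitive root.
Hence the least primitive root of 263 is 5.

5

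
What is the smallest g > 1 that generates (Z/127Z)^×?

φ(127) = 127 − 1 = 126 = 2 · 3^2 · 7.
Test candidates g = 2, 3, … against the prime factors q ∈ {2, 3, 7} of φ(127): g is a generator iff g^(126/q) ≢ 1 for every such q.
g = 2: 2^63 ≡ 1 — hits 1, so not a primitive root.
g = 3: 3^63 ≡ 126; 3^42 ≡ 107; 3^18 ≡ 4 — none is 1, so 3 is a primitive root.
So 3 is the smallest generator of (Z/127Z)^×.

3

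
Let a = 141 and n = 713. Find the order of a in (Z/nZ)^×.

330

ord(141) | φ(713) = φ(23·31) = (23−1)·(31−1) = 22·30 = 660 = 2^2 · 3 · 5 · 11.
Divisors of 660: 1, 2, 3, 4, 5, 6, 10, 11, 12, 15, 20, 22, 30, 33, 44, 55, 60, 66, 110, 132, 165, 220, 330, 660.
Test each divisor d:
141^1 ≡ 141 (mod 713)
141^2 ≡ 630 (mod 713)
141^3 ≡ 418 (mod 713)
141^4 ≡ 472 (mod 713)
141^5 ≡ 243 (mod 713)
141^6 ≡ 39 (mod 713)
141^10 ≡ 583 (mod 713)
141^11 ≡ 208 (mod 713)
141^12 ≡ 95 (mod 713)
141^15 ≡ 495 (mod 713)
141^20 ≡ 501 (mod 713)
141^22 ≡ 484 (mod 713)
141^30 ≡ 466 (mod 713)
141^33 ≡ 139 (mod 713)
141^44 ≡ 392 (mod 713)
141^55 ≡ 254 (mod 713)
141^60 ≡ 404 (mod 713)
141^66 ≡ 70 (mod 713)
141^110 ≡ 346 (mod 713)
141^132 ≡ 622 (mod 713)
141^165 ≡ 185 (mod 713)
141^220 ≡ 645 (mod 713)
141^330 ≡ 1 (mod 713) ✓
So ord_713(141) = 330.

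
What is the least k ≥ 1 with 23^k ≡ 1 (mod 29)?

ord(23) | φ(29) = 29 − 1 = 28 = 2^2 · 7.
Divisors of 28: 1, 2, 4, 7, 14, 28.
Test each divisor d:
23^1 ≡ 23 (mod 29)
23^2 ≡ 7 (mod 29)
23^4 ≡ 20 (mod 29)
23^7 ≡ 1 (mod 29) ✓
Therefore the multiplicative order of 23 modulo 29 is 7.

7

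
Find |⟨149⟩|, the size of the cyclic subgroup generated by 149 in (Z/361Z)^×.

171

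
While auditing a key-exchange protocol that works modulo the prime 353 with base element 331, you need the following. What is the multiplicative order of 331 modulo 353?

Since 331 ∈ (Z/353Z)^×, its order divides φ(353) = 353 − 1 = 352 = 2^5 · 11.
Divisors of 352: 1, 2, 4, 8, 11, 16, 22, 32, 44, 88, 176, 352.
Test each divisor d:
331^1 ≡ 331
331^2 ≡ 131
331^4 ≡ 217
331^8 ≡ 140
331^11 ≡ 352
331^16 ≡ 185
331^22 ≡ 1
Therefore the multiplicative order of 331 modulo 353 is 22.

22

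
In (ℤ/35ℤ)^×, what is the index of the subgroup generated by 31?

ord(31) | φ(35) = φ(5·7) = (5−1)·(7−1) = 4·6 = 24 = 2^3 · 3.
Divisors of 24: 1, 2, 3, 4, 6, 8, 12, 24.
Check 31^d mod 35 for each divisor in increasing order:
31^1 ≡ 31
31^2 ≡ 16
31^3 ≡ 6
31^4 ≡ 11
31^6 ≡ 1
So ord_35(31) = 6, hence |⟨31⟩| = 6.
[(Z/35Z)^× : ⟨31⟩] = 24/6 = 4.

4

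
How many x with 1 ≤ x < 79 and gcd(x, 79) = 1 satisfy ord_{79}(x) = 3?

φ(79) = 79 − 1 = 78 = 2 · 3 · 13.
Since (Z/79Z)^× is cyclic of order 78, the number of elements of order d is φ(d) when d | 78 and 0 otherwise.
3 | 78, and φ(3) = 3 − 1 = 2.

2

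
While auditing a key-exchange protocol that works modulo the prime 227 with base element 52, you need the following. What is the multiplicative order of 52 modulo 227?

226

ord(52) | φ(227) = 227 − 1 = 226 = 2 · 113.
Divisors of 226: 1, 2, 113, 226.
Check 52^d mod 227 for each divisor in increasing order:
52^1 ≡ 52
52^2 ≡ 207
52^113 ≡ 226
52^226 ≡ 1
Hence ord(52) = 226.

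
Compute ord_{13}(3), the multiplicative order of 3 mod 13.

3

ord(3) | φ(13) = 13 − 1 = 12 = 2^2 · 3.
Divisors of 12: 1, 2, 3, 4, 6, 12.
Test each divisor d:
3^1 ≡ 3
3^2 ≡ 9
3^3 ≡ 1
The smallest such exponent is 3, so the order of 3 is 3.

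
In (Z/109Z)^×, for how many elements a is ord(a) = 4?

2

φ(109) = 109 − 1 = 108 = 2^2 · 3^3.
Since (Z/109Z)^× is cyclic of order 108, the number of elements of order d is φ(d) when d | 108 and 0 otherwise.
4 = 2^2 divides 108, and φ(4) = 2.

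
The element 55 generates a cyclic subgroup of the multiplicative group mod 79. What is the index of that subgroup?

26

The order of 55 must divide φ(79) = 79 − 1 = 78 = 2 · 3 · 13.
Divisors of 78: 1, 2, 3, 6, 13, 26, 39, 78.
Test each divisor d:
55^1 ≡ 55 (mod 79)
55^2 ≡ 23 (mod 79)
55^3 ≡ 1 (mod 79) ✓
So ord_79(55) = 3, hence |⟨55⟩| = 3.
[(Z/79Z)^× : ⟨55⟩] = 78/3 = 26.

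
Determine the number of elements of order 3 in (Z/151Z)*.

φ(151) = 151 − 1 = 150 = 2 · 3 · 5^2.
In a cyclic group of order 150, there are φ(d) elements of order d for each divisor d of 150, and zero for non-divisors.
3 | 150, and φ(3) = 3 − 1 = 2.

2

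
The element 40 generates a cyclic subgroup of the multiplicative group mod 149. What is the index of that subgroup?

1

Since 40 ∈ (Z/149Z)^×, its order divides φ(149) = 149 − 1 = 148 = 2^2 · 37.
Divisors of 148: 1, 2, 4, 37, 74, 148.
Evaluate successive powers at the divisors of 148:
40^1 ≡ 40 (mod 149)
40^2 ≡ 110 (mod 149)
40^4 ≡ 31 (mod 149)
40^37 ≡ 44 (mod 149)
40^74 ≡ 148 (mod 149)
40^148 ≡ 1 (mod 149) ✓
Thus |⟨40⟩| = ord(40) = 148.
Index = |(Z/149Z)^×| / |⟨40⟩| = 148 / 148 = 1.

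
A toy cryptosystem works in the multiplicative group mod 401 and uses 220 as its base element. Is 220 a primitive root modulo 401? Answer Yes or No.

φ(401) = 401 − 1 = 400 = 2^4 · 5^2.
It suffices to check that the order of 220 is not a proper divisor of 400: compute 220^(400/q) for q ∈ {2, 5}.
220^200 ≡ 1 (mod 401)  [q = 2: ≡ 1 ✗]
220^80 ≡ 39 (mod 401)  [q = 5: ≢ 1 ✓]
Since 220^200 ≡ 1, the order of 220 divides 200 < 400, so 220 is not a primitive root.

No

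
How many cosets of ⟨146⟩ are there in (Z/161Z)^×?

Since 146 ∈ (Z/161Z)^×, its order divides φ(161) = φ(7·23) = (7−1)·(23−1) = 6·22 = 132 = 2^2 · 3 · 11.
Divisors of 132: 1, 2, 3, 4, 6, 11, 12, 22, 33, 44, 66, 132.
Compute 146^d (mod 161) for the divisors d until we hit 1:
146^1 ≡ 146 (mod 161)
146^2 ≡ 64 (mod 161)
146^3 ≡ 6 (mod 161)
146^4 ≡ 71 (mod 161)
146^6 ≡ 36 (mod 161)
146^11 ≡ 139 (mod 161)
146^12 ≡ 8 (mod 161)
146^22 ≡ 1 (mod 161) ✓
So ord_161(146) = 22, hence |⟨146⟩| = 22.
Index = |(Z/161Z)^×| / |⟨146⟩| = 132 / 22 = 6.

6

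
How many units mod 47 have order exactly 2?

φ(47) = 47 − 1 = 46 = 2 · 23.
(Z/47Z)^× is cyclic (|G| = 46); a cyclic group of order m has exactly φ(d) elements of each order d | m, and none otherwise.
2 | 46, and φ(2) = 2 − 1 = 1.

1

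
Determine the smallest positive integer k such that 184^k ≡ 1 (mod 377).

84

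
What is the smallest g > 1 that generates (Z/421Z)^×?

2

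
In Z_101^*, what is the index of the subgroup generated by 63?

The order of 63 must divide φ(101) = 101 − 1 = 100 = 2^2 · 5^2.
Divisors of 100: 1, 2, 4, 5, 10, 20, 25, 50, 100.
Check 63^d mod 101 for each divisor in increasing order:
63^1 ≡ 63 (mod 101)
63^2 ≡ 30 (mod 101)
63^4 ≡ 92 (mod 101)
63^5 ≡ 39 (mod 101)
63^10 ≡ 6 (mod 101)
63^20 ≡ 36 (mod 101)
63^25 ≡ 91 (mod 101)
63^50 ≡ 100 (mod 101)
63^100 ≡ 1 (mod 101) ✓
Thus |⟨63⟩| = ord(63) = 100.
[(Z/101Z)^× : ⟨63⟩] = 100/100 = 1.

1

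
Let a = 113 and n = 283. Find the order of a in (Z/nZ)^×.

141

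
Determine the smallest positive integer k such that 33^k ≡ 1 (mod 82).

20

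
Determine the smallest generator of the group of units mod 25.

φ(25) = φ(5^2) = 5·(5−1) = 20 = 2^2 · 5.
Test candidates g = 2, 3, … against the prime factors q ∈ {2, 5} of φ(25): g is a generator iff g^(20/q) ≢ 1 for every such q.
g = 2: 2^10 ≡ 24; 2^4 ≡ 16 — none is 1, so 2 is a primitive root.
So 2 is the smallest generator of (Z/25Z)^×.

2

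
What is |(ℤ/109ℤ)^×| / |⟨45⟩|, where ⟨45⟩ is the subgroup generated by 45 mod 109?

36

ord(45) | φ(109) = 109 − 1 = 108 = 2^2 · 3^3.
Divisors of 108: 1, 2, 3, 4, 6, 9, 12, 18, 27, 36, 54, 108.
Test each divisor d:
45^1 ≡ 45 (mod 109)
45^2 ≡ 63 (mod 109)
45^3 ≡ 1 (mod 109) ✓
So ord_109(45) = 3, hence |⟨45⟩| = 3.
Index = |(Z/109Z)^×| / |⟨45⟩| = 108 / 3 = 36.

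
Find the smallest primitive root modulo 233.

3

φ(233) = 233 − 1 = 232 = 2^3 · 29.
Test candidates g = 2, 3, … against the prime factors q ∈ {2, 29} of φ(233): g is a generator iff g^(232/q) ≢ 1 for every such q.
g = 2: 2^116 ≡ 1 — hits 1, so not a primitive root.
g = 3: 3^116 ≡ 232; 3^8 ≡ 37 — none is 1, so 3 is a primitive root.
So 3 is the smallest generator of (Z/233Z)^×.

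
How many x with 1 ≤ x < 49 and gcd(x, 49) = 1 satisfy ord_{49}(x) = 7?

6

φ(49) = φ(7^2) = 7·(7−1) = 42 = 2 · 3 · 7.
(Z/49Z)^× is cyclic (|G| = 42); a cyclic group of order m has exactly φ(d) elements of each order d | m, and none otherwise.
7 | 42, and φ(7) = 7 − 1 = 6.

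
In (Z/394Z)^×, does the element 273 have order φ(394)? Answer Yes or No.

No

φ(394) = φ(2)·φ(197) = 1·196 = 196 = 2^2 · 7^2.
It suffices to check that the order of 273 is not a proper divisor of 196: compute 273^(196/q) for q ∈ {2, 7}.
273^98 ≡ 1 (mod 394)  [q = 2: ≡ 1 ✗]
273^28 ≡ 375 (mod 394)  [q = 7: ≢ 1 ✓]
Since 273^98 ≡ 1, the order of 273 divides 98 < 196, so 273 is not a primitive root.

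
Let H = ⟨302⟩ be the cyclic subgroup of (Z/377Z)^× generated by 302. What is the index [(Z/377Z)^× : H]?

28

By Lagrange's theorem, ord_377(302) divides φ(377) = φ(13·29) = (13−1)·(29−1) = 12·28 = 336 = 2^4 · 3 · 7.
Divisors of 336: 1, 2, 3, 4, 6, 7, 8, 12, 14, 16, 21, 24, 28, 42, 48, 56, 84, 112, 168, 336.
Test each divisor d:
302^1 ≡ 302 (mod 377)
302^2 ≡ 347 (mod 377)
302^3 ≡ 365 (mod 377)
302^4 ≡ 146 (mod 377)
302^6 ≡ 144 (mod 377)
302^7 ≡ 133 (mod 377)
302^8 ≡ 204 (mod 377)
302^12 ≡ 1 (mod 377) ✓
So ord_377(302) = 12, hence |⟨302⟩| = 12.
The index is φ(377) / ord(302) = 336 / 12 = 28.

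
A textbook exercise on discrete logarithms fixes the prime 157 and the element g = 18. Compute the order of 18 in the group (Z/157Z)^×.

ord(18) | φ(157) = 157 − 1 = 156 = 2^2 · 3 · 13.
Divisors of 156: 1, 2, 3, 4, 6, 12, 13, 26, 39, 52, 78, 156.
Compute 18^d (mod 157) for the divisors d until we hit 1:
18^1 ≡ 18
18^2 ≡ 10
18^3 ≡ 23
18^4 ≡ 100
18^6 ≡ 58
18^12 ≡ 67
18^13 ≡ 107
18^26 ≡ 145
18^39 ≡ 129
18^52 ≡ 144
18^78 ≡ 156
18^156 ≡ 1
The smallest such exponent is 156, so the order of 18 is 156.

156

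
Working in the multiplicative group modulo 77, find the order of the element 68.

The order of 68 must divide φ(77) = φ(7·11) = (7−1)·(11−1) = 6·10 = 60 = 2^2 · 3 · 5.
Divisors of 60: 1, 2, 3, 4, 5, 6, 10, 12, 15, 20, 30, 60.
Test each divisor d:
68^1 ≡ 68
68^2 ≡ 4
68^3 ≡ 41
68^4 ≡ 16
68^5 ≡ 10
68^6 ≡ 64
68^10 ≡ 23
68^12 ≡ 15
68^15 ≡ 76
68^20 ≡ 67
68^30 ≡ 1
The smallest such exponent is 30, so the order of 68 is 30.

30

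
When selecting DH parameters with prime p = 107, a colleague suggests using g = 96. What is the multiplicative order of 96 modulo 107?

106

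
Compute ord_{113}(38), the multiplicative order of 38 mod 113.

Since 38 ∈ (Z/113Z)^×, its order divides φ(113) = 113 − 1 = 112 = 2^4 · 7.
Divisors of 112: 1, 2, 4, 7, 8, 14, 16, 28, 56, 112.
Check 38^d mod 113 for each divisor in increasing order:
38^1 ≡ 38
38^2 ≡ 88
38^4 ≡ 60
38^7 ≡ 65
38^8 ≡ 97
38^14 ≡ 44
38^16 ≡ 30
38^28 ≡ 15
38^56 ≡ 112
38^112 ≡ 1
The smallest such exponent is 112, so the order of 38 is 112.

112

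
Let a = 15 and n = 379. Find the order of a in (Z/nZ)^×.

ord(15) | φ(379) = 379 − 1 = 378 = 2 · 3^3 · 7.
Divisors of 378: 1, 2, 3, 6, 7, 9, 14, 18, 21, 27, 42, 54, 63, 126, 189, 378.
Compute 15^d (mod 379) for the divisors d until we hit 1:
15^1 ≡ 15 (mod 379)
15^2 ≡ 225 (mod 379)
15^3 ≡ 343 (mod 379)
15^6 ≡ 159 (mod 379)
15^7 ≡ 111 (mod 379)
15^9 ≡ 340 (mod 379)
15^14 ≡ 193 (mod 379)
15^18 ≡ 5 (mod 379)
15^21 ≡ 199 (mod 379)
15^27 ≡ 184 (mod 379)
15^42 ≡ 185 (mod 379)
15^54 ≡ 125 (mod 379)
15^63 ≡ 52 (mod 379)
15^126 ≡ 51 (mod 379)
15^189 ≡ 378 (mod 379)
15^378 ≡ 1 (mod 379) ✓
The smallest such exponent is 378, so the order of 15 is 378.

378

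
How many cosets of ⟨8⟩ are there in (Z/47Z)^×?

2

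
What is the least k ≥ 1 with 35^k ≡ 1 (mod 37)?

Since 35 ∈ (Z/37Z)^×, its order divides φ(37) = 37 − 1 = 36 = 2^2 · 3^2.
Divisors of 36: 1, 2, 3, 4, 6, 9, 12, 18, 36.
Compute 35^d (mod 37) for the divisors d until we hit 1:
35^1 ≡ 35 (mod 37)
35^2 ≡ 4 (mod 37)
35^3 ≡ 29 (mod 37)
35^4 ≡ 16 (mod 37)
35^6 ≡ 27 (mod 37)
35^9 ≡ 6 (mod 37)
35^12 ≡ 26 (mod 37)
35^18 ≡ 36 (mod 37)
35^36 ≡ 1 (mod 37) ✓
So ord_37(35) = 36.

36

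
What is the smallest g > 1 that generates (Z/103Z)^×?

5

φ(103) = 103 − 1 = 102 = 2 · 3 · 17.
Test candidates g = 2, 3, … against the prime factors q ∈ {2, 3, 17} of φ(103): g is a generator iff g^(102/q) ≢ 1 for every such q.
g = 2: 2^51 ≡ 1 — hits 1, so not a primitive root.
g = 3: 3^51 ≡ 102; 3^34 ≡ 1 — hits 1, so not a primitive root.
g = 4: 4^51 ≡ 1 — hits 1, so not a primitive root.
g = 5: 5^51 ≡ 102; 5^34 ≡ 56; 5^6 ≡ 72 — none is 1, so 5 is a primitive root.
So 5 is the smallest generator of (Z/103Z)^×.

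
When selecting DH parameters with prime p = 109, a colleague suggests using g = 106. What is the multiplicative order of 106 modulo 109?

By Lagrange's theorem, ord_109(106) divides φ(109) = 109 − 1 = 108 = 2^2 · 3^3.
Divisors of 108: 1, 2, 3, 4, 6, 9, 12, 18, 27, 36, 54, 108.
Check 106^d mod 109 for each divisor in increasing order:
106^1 ≡ 106 (mod 109)
106^2 ≡ 9 (mod 109)
106^3 ≡ 82 (mod 109)
106^4 ≡ 81 (mod 109)
106^6 ≡ 75 (mod 109)
106^9 ≡ 46 (mod 109)
106^12 ≡ 66 (mod 109)
106^18 ≡ 45 (mod 109)
106^27 ≡ 108 (mod 109)
106^36 ≡ 63 (mod 109)
106^54 ≡ 1 (mod 109) ✓
So ord_109(106) = 54.

54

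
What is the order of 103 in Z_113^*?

Since 103 ∈ (Z/113Z)^×, its order divides φ(113) = 113 − 1 = 112 = 2^4 · 7.
Divisors of 112: 1, 2, 4, 7, 8, 14, 16, 28, 56, 112.
Evaluate successive powers at the divisors of 112:
103^1 ≡ 103
103^2 ≡ 100
103^4 ≡ 56
103^7 ≡ 48
103^8 ≡ 85
103^14 ≡ 44
103^16 ≡ 106
103^28 ≡ 15
103^56 ≡ 112
103^112 ≡ 1
Hence ord(103) = 112.

112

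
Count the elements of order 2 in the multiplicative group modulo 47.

φ(47) = 47 − 1 = 46 = 2 · 23.
Since (Z/47Z)^× is cyclic of order 46, the number of elements of order d is φ(d) when d | 46 and 0 otherwise.
2 | 46, and φ(2) = 2 − 1 = 1.

1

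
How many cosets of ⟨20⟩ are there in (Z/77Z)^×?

6

Since 20 ∈ (Z/77Z)^×, its order divides φ(77) = φ(7·11) = (7−1)·(11−1) = 6·10 = 60 = 2^2 · 3 · 5.
Divisors of 60: 1, 2, 3, 4, 5, 6, 10, 12, 15, 20, 30, 60.
Evaluate successive powers at the divisors of 60:
20^1 ≡ 20
20^2 ≡ 15
20^3 ≡ 69
20^4 ≡ 71
20^5 ≡ 34
20^6 ≡ 64
20^10 ≡ 1
So ord_77(20) = 10, hence |⟨20⟩| = 10.
Index = |(Z/77Z)^×| / |⟨20⟩| = 60 / 10 = 6.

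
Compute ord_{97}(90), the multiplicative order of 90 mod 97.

By Lagrange's theorem, ord_97(90) divides φ(97) = 97 − 1 = 96 = 2^5 · 3.
Divisors of 96: 1, 2, 3, 4, 6, 8, 12, 16, 24, 32, 48, 96.
Evaluate successive powers at the divisors of 96:
90^1 ≡ 90
90^2 ≡ 49
90^3 ≡ 45
90^4 ≡ 73
90^6 ≡ 85
90^8 ≡ 91
90^12 ≡ 47
90^16 ≡ 36
90^24 ≡ 75
90^32 ≡ 35
90^48 ≡ 96
90^96 ≡ 1
The smallest such exponent is 96, so the order of 90 is 96.

96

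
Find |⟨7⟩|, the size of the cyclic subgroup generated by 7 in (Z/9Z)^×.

3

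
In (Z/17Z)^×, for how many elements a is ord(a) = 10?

0

φ(17) = 17 − 1 = 16 = 2^4.
(Z/17Z)^× is cyclic (|G| = 16); a cyclic group of order m has exactly φ(d) elements of each order d | m, and none otherwise.
Since 10 ∤ 16, the count is 0.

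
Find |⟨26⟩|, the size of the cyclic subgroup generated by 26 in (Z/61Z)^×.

60

ord(26) | φ(61) = 61 − 1 = 60 = 2^2 · 3 · 5.
Divisors of 60: 1, 2, 3, 4, 5, 6, 10, 12, 15, 20, 30, 60.
Evaluate successive powers at the divisors of 60:
26^1 ≡ 26 (mod 61)
26^2 ≡ 5 (mod 61)
26^3 ≡ 8 (mod 61)
26^4 ≡ 25 (mod 61)
26^5 ≡ 40 (mod 61)
26^6 ≡ 3 (mod 61)
26^10 ≡ 14 (mod 61)
26^12 ≡ 9 (mod 61)
26^15 ≡ 11 (mod 61)
26^20 ≡ 13 (mod 61)
26^30 ≡ 60 (mod 61)
26^60 ≡ 1 (mod 61) ✓
So ord_61(26) = 60.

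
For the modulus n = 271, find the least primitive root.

6

φ(271) = 271 − 1 = 270 = 2 · 3^3 · 5.
Test candidates g = 2, 3, … against the prime factors q ∈ {2, 3, 5} of φ(271): g is a generator iff g^(270/q) ≢ 1 for every such q.
g = 2: 2^135 ≡ 1 — hits 1, so not a primitive root.
g = 3: 3^135 ≡ 270; 3^90 ≡ 1 — hits 1, so not a primitive root.
g = 4: 4^135 ≡ 1 — hits 1, so not a primitive root.
g = 5: 5^135 ≡ 1 — hits 1, so not a primitive root.
g = 6: 6^135 ≡ 270; 6^90 ≡ 242; 6^54 ≡ 10 — none is 1, so 6 is a primitive root.
Hence the least primitive root of 271 is 6.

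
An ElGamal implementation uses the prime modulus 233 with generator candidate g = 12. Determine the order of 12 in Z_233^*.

8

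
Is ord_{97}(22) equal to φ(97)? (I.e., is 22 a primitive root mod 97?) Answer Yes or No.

No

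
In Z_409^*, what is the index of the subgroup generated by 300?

2

ord(300) | φ(409) = 409 − 1 = 408 = 2^3 · 3 · 17.
Divisors of 408: 1, 2, 3, 4, 6, 8, 12, 17, 24, 34, 51, 68, 102, 136, 204, 408.
Compute 300^d (mod 409) for the divisors d until we hit 1:
300^1 ≡ 300 (mod 409)
300^2 ≡ 20 (mod 409)
300^3 ≡ 274 (mod 409)
300^4 ≡ 400 (mod 409)
300^6 ≡ 229 (mod 409)
300^8 ≡ 81 (mod 409)
300^12 ≡ 89 (mod 409)
300^17 ≡ 192 (mod 409)
300^24 ≡ 150 (mod 409)
300^34 ≡ 54 (mod 409)
300^51 ≡ 143 (mod 409)
300^68 ≡ 53 (mod 409)
300^102 ≡ 408 (mod 409)
300^136 ≡ 355 (mod 409)
300^204 ≡ 1 (mod 409) ✓
The order of 300 is 204, so the subgroup it generates has 204 elements.
The index is φ(409) / ord(300) = 408 / 204 = 2.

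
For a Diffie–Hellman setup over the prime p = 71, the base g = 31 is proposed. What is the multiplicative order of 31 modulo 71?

ord(31) | φ(71) = 71 − 1 = 70 = 2 · 5 · 7.
Divisors of 70: 1, 2, 5, 7, 10, 14, 35, 70.
Evaluate successive powers at the divisors of 70:
31^1 ≡ 31 (mod 71)
31^2 ≡ 38 (mod 71)
31^5 ≡ 34 (mod 71)
31^7 ≡ 14 (mod 71)
31^10 ≡ 20 (mod 71)
31^14 ≡ 54 (mod 71)
31^35 ≡ 70 (mod 71)
31^70 ≡ 1 (mod 71) ✓
Therefore the multiplicative order of 31 modulo 71 is 70.

70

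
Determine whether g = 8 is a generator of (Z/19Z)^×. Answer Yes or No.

No

φ(19) = 19 − 1 = 18 = 2 · 3^2.
It suffices to check that the order of 8 is not a proper divisor of 18: compute 8^(18/q) for q ∈ {2, 3}.
8^9 ≡ 18 (mod 19)  [q = 2: ≢ 1 ✓]
8^6 ≡ 1 (mod 19)  [q = 3: ≡ 1 ✗]
8^6 ≡ 1 shows ord(8) | 6, strictly less than φ(19); not a primitive root.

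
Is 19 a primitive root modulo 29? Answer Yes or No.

Yes

φ(29) = 29 − 1 = 28 = 2^2 · 7.
It suffices to check that the order of 19 is not a proper divisor of 28: compute 19^(28/q) for q ∈ {2, 7}.
19^14 ≡ 28 (mod 29)  [q = 2: ≢ 1 ✓]
19^4 ≡ 24 (mod 29)  [q = 7: ≢ 1 ✓]
Every test exponent gives a nontrivial residue, hence 19 generates the full group.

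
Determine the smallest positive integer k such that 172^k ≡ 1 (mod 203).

84

The order of 172 must divide φ(203) = φ(7·29) = (7−1)·(29−1) = 6·28 = 168 = 2^3 · 3 · 7.
Divisors of 168: 1, 2, 3, 4, 6, 7, 8, 12, 14, 21, 24, 28, 42, 56, 84, 168.
Check 172^d mod 203 for each divisor in increasing order:
172^1 ≡ 172 (mod 203)
172^2 ≡ 149 (mod 203)
172^3 ≡ 50 (mod 203)
172^4 ≡ 74 (mod 203)
172^6 ≡ 64 (mod 203)
172^7 ≡ 46 (mod 203)
172^8 ≡ 198 (mod 203)
172^12 ≡ 36 (mod 203)
172^14 ≡ 86 (mod 203)
172^21 ≡ 99 (mod 203)
172^24 ≡ 78 (mod 203)
172^28 ≡ 88 (mod 203)
172^42 ≡ 57 (mod 203)
172^56 ≡ 30 (mod 203)
172^84 ≡ 1 (mod 203) ✓
Therefore the multiplicative order of 172 modulo 203 is 84.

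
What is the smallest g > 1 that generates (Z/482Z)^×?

7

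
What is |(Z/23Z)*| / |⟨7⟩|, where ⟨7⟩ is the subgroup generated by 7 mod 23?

The order of 7 must divide φ(23) = 23 − 1 = 22 = 2 · 11.
Divisors of 22: 1, 2, 11, 22.
Evaluate successive powers at the divisors of 22:
7^1 ≡ 7 (mod 23)
7^2 ≡ 3 (mod 23)
7^11 ≡ 22 (mod 23)
7^22 ≡ 1 (mod 23) ✓
Thus |⟨7⟩| = ord(7) = 22.
The index is φ(23) / ord(7) = 22 / 22 = 1.

1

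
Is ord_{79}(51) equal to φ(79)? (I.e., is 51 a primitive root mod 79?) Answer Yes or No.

No

φ(79) = 79 − 1 = 78 = 2 · 3 · 13.
It suffices to check that the order of 51 is not a proper divisor of 78: compute 51^(78/q) for q ∈ {2, 3, 13}.
51^39 ≡ 1 (mod 79)  [q = 2: ≡ 1 ✗]
51^26 ≡ 23 (mod 79)  [q = 3: ≢ 1 ✓]
51^6 ≡ 21 (mod 79)  [q = 13: ≢ 1 ✓]
51^39 ≡ 1 shows ord(51) | 39, strictly less than φ(79); not a primitive root.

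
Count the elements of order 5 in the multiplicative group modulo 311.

4

φ(311) = 311 − 1 = 310 = 2 · 5 · 31.
(Z/311Z)^× is cyclic (|G| = 310); a cyclic group of order m has exactly φ(d) elements of each order d | m, and none otherwise.
5 | 310, and φ(5) = 5 − 1 = 4.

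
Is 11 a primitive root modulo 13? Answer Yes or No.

Yes

φ(13) = 13 − 1 = 12 = 2^2 · 3.
Test 11^(12/q) mod 13 for each prime factor q of 12:
11^6 ≡ 12 (mod 13)  [q = 2: ≢ 1 ✓]
11^4 ≡ 3 (mod 13)  [q = 3: ≢ 1 ✓]
None equal 1, so ord_13(11) = 12: 11 is a primitive root.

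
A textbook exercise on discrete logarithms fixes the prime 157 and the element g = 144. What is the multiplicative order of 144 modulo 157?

3

The order of 144 must divide φ(157) = 157 − 1 = 156 = 2^2 · 3 · 13.
Divisors of 156: 1, 2, 3, 4, 6, 12, 13, 26, 39, 52, 78, 156.
Check 144^d mod 157 for each divisor in increasing order:
144^1 ≡ 144 (mod 157)
144^2 ≡ 12 (mod 157)
144^3 ≡ 1 (mod 157) ✓
So ord_157(144) = 3.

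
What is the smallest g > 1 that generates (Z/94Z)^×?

5

φ(94) = φ(2)·φ(47) = 1·46 = 46 = 2 · 23.
Test candidates g = 2, 3, … against the prime factors q ∈ {2, 23} of φ(94): g is a generator iff g^(46/q) ≢ 1 for every such q.
g = 2: gcd(2, 94) = 2 > 1, not a unit — skip.
g = 3: 3^23 ≡ 1 — hits 1, so not a primitive root.
g = 4: gcd(4, 94) = 2 > 1, not a unit — skip.
g = 5: 5^23 ≡ 93; 5^2 ≡ 25 — none is 1, so 5 is a primitive root.
Hence the least primitive root of 94 is 5.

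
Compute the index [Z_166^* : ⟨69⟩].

2

By Lagrange's theorem, ord_166(69) divides φ(166) = φ(2)·φ(83) = 1·82 = 82 = 2 · 41.
Divisors of 82: 1, 2, 41, 82.
Check 69^d mod 166 for each divisor in increasing order:
69^1 ≡ 69
69^2 ≡ 113
69^41 ≡ 1
The order of 69 is 41, so the subgroup it generates has 41 elements.
The index is φ(166) / ord(69) = 82 / 41 = 2.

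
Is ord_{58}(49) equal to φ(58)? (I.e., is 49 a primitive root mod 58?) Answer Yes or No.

φ(58) = φ(2)·φ(29) = 1·28 = 28 = 2^2 · 7.
It suffices to check that the order of 49 is not a proper divisor of 28: compute 49^(28/q) for q ∈ {2, 7}.
49^14 ≡ 1 (mod 58)  [q = 2: ≡ 1 ✗]
49^4 ≡ 7 (mod 58)  [q = 7: ≢ 1 ✓]
Since 49^14 ≡ 1, the order of 49 divides 14 < 28, so 49 is not a primitive root.

No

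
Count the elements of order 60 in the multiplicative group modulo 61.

φ(61) = 61 − 1 = 60 = 2^2 · 3 · 5.
Since (Z/61Z)^× is cyclic of order 60, the number of elements of order d is φ(d) when d | 60 and 0 otherwise.
60 = 2^2 · 3 · 5 divides 60, and φ(60) = 16.

16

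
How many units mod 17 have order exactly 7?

0

φ(17) = 17 − 1 = 16 = 2^4.
Since (Z/17Z)^× is cyclic of order 16, the number of elements of order d is φ(d) when d | 16 and 0 otherwise.
Here 16 is not a multiple of 7, so there are no elements of order 7.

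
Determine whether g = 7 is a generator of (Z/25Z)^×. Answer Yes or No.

φ(25) = φ(5^2) = 5·(5−1) = 20 = 2^2 · 5.
An element g generates (Z/25Z)^× iff g^(20/q) ≢ 1 (mod 25) for each prime q ∈ {2, 5}.
7^10 ≡ 24 (mod 25)  [q = 2: ≢ 1 ✓]
7^4 ≡ 1 (mod 25)  [q = 5: ≡ 1 ✗]
7^4 ≡ 1 shows ord(7) | 4, strictly less than φ(25); not a primitive root.

No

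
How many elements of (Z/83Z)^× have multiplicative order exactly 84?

0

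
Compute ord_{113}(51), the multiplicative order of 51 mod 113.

ord(51) | φ(113) = 113 − 1 = 112 = 2^4 · 7.
Divisors of 112: 1, 2, 4, 7, 8, 14, 16, 28, 56, 112.
Test each divisor d:
51^1 ≡ 51 (mod 113)
51^2 ≡ 2 (mod 113)
51^4 ≡ 4 (mod 113)
51^7 ≡ 69 (mod 113)
51^8 ≡ 16 (mod 113)
51^14 ≡ 15 (mod 113)
51^16 ≡ 30 (mod 113)
51^28 ≡ 112 (mod 113)
51^56 ≡ 1 (mod 113) ✓
Hence ord(51) = 56.

56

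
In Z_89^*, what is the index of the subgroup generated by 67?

8

The order of 67 must divide φ(89) = 89 − 1 = 88 = 2^3 · 11.
Divisors of 88: 1, 2, 4, 8, 11, 22, 44, 88.
Compute 67^d (mod 89) for the divisors d until we hit 1:
67^1 ≡ 67 (mod 89)
67^2 ≡ 39 (mod 89)
67^4 ≡ 8 (mod 89)
67^8 ≡ 64 (mod 89)
67^11 ≡ 1 (mod 89) ✓
So ord_89(67) = 11, hence |⟨67⟩| = 11.
The index is φ(89) / ord(67) = 88 / 11 = 8.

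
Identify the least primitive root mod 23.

5

φ(23) = 23 − 1 = 22 = 2 · 11.
Test candidates g = 2, 3, … against the prime factors q ∈ {2, 11} of φ(23): g is a generator iff g^(22/q) ≢ 1 for every such q.
g = 2: 2^11 ≡ 1 — hits 1, so not a primitive root.
g = 3: 3^11 ≡ 1 — hits 1, so not a primitive root.
g = 4: 4^11 ≡ 1 — hits 1, so not a primitive root.
g = 5: 5^11 ≡ 22; 5^2 ≡ 2 — none is 1, so 5 is a primitive root.
The smallest primitive root modulo 23 is 5.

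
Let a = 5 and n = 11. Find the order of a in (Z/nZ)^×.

5

ord(5) | φ(11) = 11 − 1 = 10 = 2 · 5.
Divisors of 10: 1, 2, 5, 10.
Check 5^d mod 11 for each divisor in increasing order:
5^1 ≡ 5
5^2 ≡ 3
5^5 ≡ 1
So ord_11(5) = 5.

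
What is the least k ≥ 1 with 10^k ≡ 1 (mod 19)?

18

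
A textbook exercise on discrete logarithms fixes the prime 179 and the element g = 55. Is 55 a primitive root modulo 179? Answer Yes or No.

Yes

φ(179) = 179 − 1 = 178 = 2 · 89.
55 is a primitive root mod 179 iff 55^(φ(179)/q) ≢ 1 for every prime q | φ(179), i.e. q ∈ {2, 89}.
55^89 ≡ 178 (mod 179)  [q = 2: ≢ 1 ✓]
55^2 ≡ 161 (mod 179)  [q = 89: ≢ 1 ✓]
All checks pass, so 55 has order 178 and is a primitive root modulo 179.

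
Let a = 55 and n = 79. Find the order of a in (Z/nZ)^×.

The order of 55 must divide φ(79) = 79 − 1 = 78 = 2 · 3 · 13.
Divisors of 78: 1, 2, 3, 6, 13, 26, 39, 78.
Test each divisor d:
55^1 ≡ 55
55^2 ≡ 23
55^3 ≡ 1
The smallest such exponent is 3, so the order of 55 is 3.

3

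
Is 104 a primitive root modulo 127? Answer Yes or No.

φ(127) = 127 − 1 = 126 = 2 · 3^2 · 7.
104 is a primitive root mod 127 iff 104^(φ(127)/q) ≢ 1 for every prime q | φ(127), i.e. q ∈ {2, 3, 7}.
104^63 ≡ 1 (mod 127)  [q = 2: ≡ 1 ✗]
104^42 ≡ 107 (mod 127)  [q = 3: ≢ 1 ✓]
104^18 ≡ 16 (mod 127)  [q = 7: ≢ 1 ✓]
Since 104^63 ≡ 1, the order of 104 divides 63 < 126, so 104 is not a primitive root.

No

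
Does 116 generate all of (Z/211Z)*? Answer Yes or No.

φ(211) = 211 − 1 = 210 = 2 · 3 · 5 · 7.
116 is a primitive root mod 211 iff 116^(φ(211)/q) ≢ 1 for every prime q | φ(211), i.e. q ∈ {2, 3, 5, 7}.
116^105 ≡ 210 (mod 211)  [q = 2: ≢ 1 ✓]
116^70 ≡ 196 (mod 211)  [q = 3: ≢ 1 ✓]
116^42 ≡ 107 (mod 211)  [q = 5: ≢ 1 ✓]
116^30 ≡ 58 (mod 211)  [q = 7: ≢ 1 ✓]
Every test exponent gives a nontrivial residue, hence 116 generates the full group.

Yes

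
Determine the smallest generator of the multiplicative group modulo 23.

φ(23) = 23 − 1 = 22 = 2 · 11.
Test candidates g = 2, 3, … against the prime factors q ∈ {2, 11} of φ(23): g is a generator iff g^(22/q) ≢ 1 for every such q.
g = 2: 2^11 ≡ 1 — hits 1, so not a primitive root.
g = 3: 3^11 ≡ 1 — hits 1, so not a primitive root.
g = 4: 4^11 ≡ 1 — hits 1, so not a primitive root.
g = 5: 5^11 ≡ 22; 5^2 ≡ 2 — none is 1, so 5 is a primitive root.
So 5 is the smallest generator of (Z/23Z)^×.

5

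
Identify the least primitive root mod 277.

5

φ(277) = 277 − 1 = 276 = 2^2 · 3 · 23.
Test candidates g = 2, 3, … against the prime factors q ∈ {2, 3, 23} of φ(277): g is a generator iff g^(276/q) ≢ 1 for every such q.
g = 2: 2^138 ≡ 276; 2^92 ≡ 1 — hits 1, so not a primitive root.
g = 3: 3^138 ≡ 1 — hits 1, so not a primitive root.
g = 4: 4^138 ≡ 1 — hits 1, so not a primitive root.
g = 5: 5^138 ≡ 276; 5^92 ≡ 116; 5^12 ≡ 27 — none is 1, so 5 is a primitive root.
So 5 is the smallest generator of (Z/277Z)^×.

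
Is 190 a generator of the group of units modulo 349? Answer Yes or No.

Yes

φ(349) = 349 − 1 = 348 = 2^2 · 3 · 29.
Test 190^(348/q) mod 349 for each prime factor q of 348:
190^174 ≡ 348 (mod 349)  [q = 2: ≢ 1 ✓]
190^116 ≡ 122 (mod 349)  [q = 3: ≢ 1 ✓]
190^12 ≡ 126 (mod 349)  [q = 29: ≢ 1 ✓]
All checks pass, so 190 has order 348 and is a primitive root modulo 349.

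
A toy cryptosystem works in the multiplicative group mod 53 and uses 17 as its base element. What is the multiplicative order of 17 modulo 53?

ord(17) | φ(53) = 53 − 1 = 52 = 2^2 · 13.
Divisors of 52: 1, 2, 4, 13, 26, 52.
Compute 17^d (mod 53) for the divisors d until we hit 1:
17^1 ≡ 17
17^2 ≡ 24
17^4 ≡ 46
17^13 ≡ 52
17^26 ≡ 1
So ord_53(17) = 26.

26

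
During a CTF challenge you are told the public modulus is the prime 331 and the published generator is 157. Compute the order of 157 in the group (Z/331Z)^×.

By Lagrange's theorem, ord_331(157) divides φ(331) = 331 − 1 = 330 = 2 · 3 · 5 · 11.
Divisors of 330: 1, 2, 3, 5, 6, 10, 11, 15, 22, 30, 33, 55, 66, 110, 165, 330.
Evaluate successive powers at the divisors of 330:
157^1 ≡ 157
157^2 ≡ 155
157^3 ≡ 172
157^5 ≡ 180
157^6 ≡ 125
157^10 ≡ 293
157^11 ≡ 323
157^15 ≡ 111
157^22 ≡ 64
157^30 ≡ 74
157^33 ≡ 150
157^55 ≡ 1
The smallest such exponent is 55, so the order of 157 is 55.

55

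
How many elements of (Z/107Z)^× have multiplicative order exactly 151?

φ(107) = 107 − 1 = 106 = 2 · 53.
Since (Z/107Z)^× is cyclic of order 106, the number of elements of order d is φ(d) when d | 106 and 0 otherwise.
Here 106 is not a multiple of 151, so there are no elements of order 151.

0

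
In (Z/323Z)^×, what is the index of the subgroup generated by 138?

Since 138 ∈ (Z/323Z)^×, its order divides φ(323) = φ(17·19) = (17−1)·(19−1) = 16·18 = 288 = 2^5 · 3^2.
Divisors of 288: 1, 2, 3, 4, 6, 8, 9, 12, 16, 18, 24, 32, 36, 48, 72, 96, 144, 288.
Test each divisor d:
138^1 ≡ 138 (mod 323)
138^2 ≡ 310 (mod 323)
138^3 ≡ 144 (mod 323)
138^4 ≡ 169 (mod 323)
138^6 ≡ 64 (mod 323)
138^8 ≡ 137 (mod 323)
138^9 ≡ 172 (mod 323)
138^12 ≡ 220 (mod 323)
138^16 ≡ 35 (mod 323)
138^18 ≡ 191 (mod 323)
138^24 ≡ 273 (mod 323)
138^32 ≡ 256 (mod 323)
138^36 ≡ 305 (mod 323)
138^48 ≡ 239 (mod 323)
138^72 ≡ 1 (mod 323) ✓
Thus |⟨138⟩| = ord(138) = 72.
The index is φ(323) / ord(138) = 288 / 72 = 4.

4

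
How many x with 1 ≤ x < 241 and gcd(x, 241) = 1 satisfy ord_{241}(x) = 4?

φ(241) = 241 − 1 = 240 = 2^4 · 3 · 5.
Since (Z/241Z)^× is cyclic of order 240, the number of elements of order d is φ(d) when d | 240 and 0 otherwise.
4 = 2^2 divides 240, and φ(4) = 2.

2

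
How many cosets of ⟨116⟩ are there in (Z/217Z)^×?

6

ord(116) | φ(217) = φ(7·31) = (7−1)·(31−1) = 6·30 = 180 = 2^2 · 3^2 · 5.
Divisors of 180: 1, 2, 3, 4, 5, 6, 9, 10, 12, 15, 18, 20, 30, 36, 45, 60, 90, 180.
Compute 116^d (mod 217) for the divisors d until we hit 1:
116^1 ≡ 116 (mod 217)
116^2 ≡ 2 (mod 217)
116^3 ≡ 15 (mod 217)
116^4 ≡ 4 (mod 217)
116^5 ≡ 30 (mod 217)
116^6 ≡ 8 (mod 217)
116^9 ≡ 120 (mod 217)
116^10 ≡ 32 (mod 217)
116^12 ≡ 64 (mod 217)
116^15 ≡ 92 (mod 217)
116^18 ≡ 78 (mod 217)
116^20 ≡ 156 (mod 217)
116^30 ≡ 1 (mod 217) ✓
Thus |⟨116⟩| = ord(116) = 30.
[(Z/217Z)^× : ⟨116⟩] = 180/30 = 6.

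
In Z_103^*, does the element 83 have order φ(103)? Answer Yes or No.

φ(103) = 103 − 1 = 102 = 2 · 3 · 17.
It suffices to check that the order of 83 is not a proper divisor of 102: compute 83^(102/q) for q ∈ {2, 3, 17}.
83^51 ≡ 1 (mod 103)  [q = 2: ≡ 1 ✗]
83^34 ≡ 46 (mod 103)  [q = 3: ≢ 1 ✓]
83^6 ≡ 23 (mod 103)  [q = 17: ≢ 1 ✓]
The check at q = 2 fails, so 83 generates a proper subgroup.

No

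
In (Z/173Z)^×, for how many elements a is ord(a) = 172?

φ(173) = 173 − 1 = 172 = 2^2 · 43.
In a cyclic group of order 172, there are φ(d) elements of order d for each divisor d of 172, and zero for non-divisors.
172 = 2^2 · 43 divides 172, and φ(172) = 84.

84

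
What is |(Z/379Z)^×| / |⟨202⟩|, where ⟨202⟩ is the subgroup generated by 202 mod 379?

7

By Lagrange's theorem, ord_379(202) divides φ(379) = 379 − 1 = 378 = 2 · 3^3 · 7.
Divisors of 378: 1, 2, 3, 6, 7, 9, 14, 18, 21, 27, 42, 54, 63, 126, 189, 378.
Evaluate successive powers at the divisors of 378:
202^1 ≡ 202 (mod 379)
202^2 ≡ 251 (mod 379)
202^3 ≡ 295 (mod 379)
202^6 ≡ 234 (mod 379)
202^7 ≡ 272 (mod 379)
202^9 ≡ 52 (mod 379)
202^14 ≡ 79 (mod 379)
202^18 ≡ 51 (mod 379)
202^21 ≡ 264 (mod 379)
202^27 ≡ 378 (mod 379)
202^42 ≡ 339 (mod 379)
202^54 ≡ 1 (mod 379) ✓
The order of 202 is 54, so the subgroup it generates has 54 elements.
[(Z/379Z)^× : ⟨202⟩] = 378/54 = 7.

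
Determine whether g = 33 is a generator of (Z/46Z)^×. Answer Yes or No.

φ(46) = φ(2)·φ(23) = 1·22 = 22 = 2 · 11.
33 is a primitive root mod 46 iff 33^(φ(46)/q) ≢ 1 for every prime q | φ(46), i.e. q ∈ {2, 11}.
33^11 ≡ 45 (mod 46)  [q = 2: ≢ 1 ✓]
33^2 ≡ 31 (mod 46)  [q = 11: ≢ 1 ✓]
All checks pass, so 33 has order 22 and is a primitive root modulo 46.

Yes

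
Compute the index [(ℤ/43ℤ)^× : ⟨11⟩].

6

By Lagrange's theorem, ord_43(11) divides φ(43) = 43 − 1 = 42 = 2 · 3 · 7.
Divisors of 42: 1, 2, 3, 6, 7, 14, 21, 42.
Evaluate successive powers at the divisors of 42:
11^1 ≡ 11 (mod 43)
11^2 ≡ 35 (mod 43)
11^3 ≡ 41 (mod 43)
11^6 ≡ 4 (mod 43)
11^7 ≡ 1 (mod 43) ✓
So ord_43(11) = 7, hence |⟨11⟩| = 7.
The index is φ(43) / ord(11) = 42 / 7 = 6.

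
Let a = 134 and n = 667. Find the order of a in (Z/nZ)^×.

308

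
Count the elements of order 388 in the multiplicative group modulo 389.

192

φ(389) = 389 − 1 = 388 = 2^2 · 97.
In a cyclic group of order 388, there are φ(d) elements of order d for each divisor d of 388, and zero for non-divisors.
388 = 2^2 · 97 divides 388, and φ(388) = 192.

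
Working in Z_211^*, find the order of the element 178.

By Lagrange's theorem, ord_211(178) divides φ(211) = 211 − 1 = 210 = 2 · 3 · 5 · 7.
Divisors of 210: 1, 2, 3, 5, 6, 7, 10, 14, 15, 21, 30, 35, 42, 70, 105, 210.
Compute 178^d (mod 211) for the divisors d until we hit 1:
178^1 ≡ 178
178^2 ≡ 34
178^3 ≡ 144
178^5 ≡ 43
178^6 ≡ 58
178^7 ≡ 196
178^10 ≡ 161
178^14 ≡ 14
178^15 ≡ 171
178^21 ≡ 1
So ord_211(178) = 21.

21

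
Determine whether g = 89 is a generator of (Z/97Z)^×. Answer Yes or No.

No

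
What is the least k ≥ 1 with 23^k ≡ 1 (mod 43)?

21

The order of 23 must divide φ(43) = 43 − 1 = 42 = 2 · 3 · 7.
Divisors of 42: 1, 2, 3, 6, 7, 14, 21, 42.
Evaluate successive powers at the divisors of 42:
23^1 ≡ 23
23^2 ≡ 13
23^3 ≡ 41
23^6 ≡ 4
23^7 ≡ 6
23^14 ≡ 36
23^21 ≡ 1
Hence ord(23) = 21.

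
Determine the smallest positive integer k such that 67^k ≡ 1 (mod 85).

4

Since 67 ∈ (Z/85Z)^×, its order divides φ(85) = φ(5·17) = (5−1)·(17−1) = 4·16 = 64 = 2^6.
Divisors of 64: 1, 2, 4, 8, 16, 32, 64.
Check 67^d mod 85 for each divisor in increasing order:
67^1 ≡ 67 (mod 85)
67^2 ≡ 69 (mod 85)
67^4 ≡ 1 (mod 85) ✓
The smallest such exponent is 4, so the order of 67 is 4.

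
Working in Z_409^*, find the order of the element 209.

68

Since 209 ∈ (Z/409Z)^×, its order divides φ(409) = 409 − 1 = 408 = 2^3 · 3 · 17.
Divisors of 408: 1, 2, 3, 4, 6, 8, 12, 17, 24, 34, 51, 68, 102, 136, 204, 408.
Evaluate successive powers at the divisors of 408:
209^1 ≡ 209 (mod 409)
209^2 ≡ 327 (mod 409)
209^3 ≡ 40 (mod 409)
209^4 ≡ 180 (mod 409)
209^6 ≡ 373 (mod 409)
209^8 ≡ 89 (mod 409)
209^12 ≡ 69 (mod 409)
209^17 ≡ 266 (mod 409)
209^24 ≡ 262 (mod 409)
209^34 ≡ 408 (mod 409)
209^51 ≡ 143 (mod 409)
209^68 ≡ 1 (mod 409) ✓
The smallest such exponent is 68, so the order of 209 is 68.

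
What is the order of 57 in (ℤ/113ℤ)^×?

28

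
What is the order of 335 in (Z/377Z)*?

42

By Lagrange's theorem, ord_377(335) divides φ(377) = φ(13·29) = (13−1)·(29−1) = 12·28 = 336 = 2^4 · 3 · 7.
Divisors of 336: 1, 2, 3, 4, 6, 7, 8, 12, 14, 16, 21, 24, 28, 42, 48, 56, 84, 112, 168, 336.
Test each divisor d:
335^1 ≡ 335 (mod 377)
335^2 ≡ 256 (mod 377)
335^3 ≡ 181 (mod 377)
335^4 ≡ 315 (mod 377)
335^6 ≡ 339 (mod 377)
335^7 ≡ 88 (mod 377)
335^8 ≡ 74 (mod 377)
335^12 ≡ 313 (mod 377)
335^14 ≡ 204 (mod 377)
335^16 ≡ 198 (mod 377)
335^21 ≡ 233 (mod 377)
335^24 ≡ 326 (mod 377)
335^28 ≡ 146 (mod 377)
335^42 ≡ 1 (mod 377) ✓
Therefore the multiplicative order of 335 modulo 377 is 42.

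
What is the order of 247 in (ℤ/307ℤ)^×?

306

The order of 247 must divide φ(307) = 307 − 1 = 306 = 2 · 3^2 · 17.
Divisors of 306: 1, 2, 3, 6, 9, 17, 18, 34, 51, 102, 153, 306.
Compute 247^d (mod 307) for the divisors d until we hit 1:
247^1 ≡ 247 (mod 307)
247^2 ≡ 223 (mod 307)
247^3 ≡ 128 (mod 307)
247^6 ≡ 113 (mod 307)
247^9 ≡ 35 (mod 307)
247^17 ≡ 261 (mod 307)
247^18 ≡ 304 (mod 307)
247^34 ≡ 274 (mod 307)
247^51 ≡ 290 (mod 307)
247^102 ≡ 289 (mod 307)
247^153 ≡ 306 (mod 307)
247^306 ≡ 1 (mod 307) ✓
Therefore the multiplicative order of 247 modulo 307 is 306.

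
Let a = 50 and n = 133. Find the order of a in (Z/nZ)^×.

6

The order of 50 must divide φ(133) = φ(7·19) = (7−1)·(19−1) = 6·18 = 108 = 2^2 · 3^3.
Divisors of 108: 1, 2, 3, 4, 6, 9, 12, 18, 27, 36, 54, 108.
Compute 50^d (mod 133) for the divisors d until we hit 1:
50^1 ≡ 50 (mod 133)
50^2 ≡ 106 (mod 133)
50^3 ≡ 113 (mod 133)
50^4 ≡ 64 (mod 133)
50^6 ≡ 1 (mod 133) ✓
Therefore the multiplicative order of 50 modulo 133 is 6.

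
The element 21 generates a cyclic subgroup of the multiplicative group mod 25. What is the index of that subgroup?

4

By Lagrange's theorem, ord_25(21) divides φ(25) = φ(5^2) = 5·(5−1) = 20 = 2^2 · 5.
Divisors of 20: 1, 2, 4, 5, 10, 20.
Evaluate successive powers at the divisors of 20:
21^1 ≡ 21 (mod 25)
21^2 ≡ 16 (mod 25)
21^4 ≡ 6 (mod 25)
21^5 ≡ 1 (mod 25) ✓
The order of 21 is 5, so the subgroup it generates has 5 elements.
Index = |(Z/25Z)^×| / |⟨21⟩| = 20 / 5 = 4.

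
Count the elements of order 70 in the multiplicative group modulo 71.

φ(71) = 71 − 1 = 70 = 2 · 5 · 7.
Since (Z/71Z)^× is cyclic of order 70, the number of elements of order d is φ(d) when d | 70 and 0 otherwise.
70 = 2 · 5 · 7 divides 70, and φ(70) = 24.

24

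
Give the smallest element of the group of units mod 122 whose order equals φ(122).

7

φ(122) = φ(2)·φ(61) = 1·60 = 60 = 2^2 · 3 · 5.
Test candidates g = 2, 3, … against the prime factors q ∈ {2, 3, 5} of φ(122): g is a generator iff g^(60/q) ≢ 1 for every such q.
g = 2: gcd(2, 122) = 2 > 1, not a unit — skip.
g = 3: 3^30 ≡ 1 — hits 1, so not a primitive root.
g = 4: gcd(4, 122) = 2 > 1, not a unit — skip.
g = 5: 5^30 ≡ 1 — hits 1, so not a primitive root.
g = 6: gcd(6, 122) = 2 > 1, not a unit — skip.
g = 7: 7^30 ≡ 121; 7^20 ≡ 47; 7^12 ≡ 95 — none is 1, so 7 is a primitive root.
The smallest primitive root modulo 122 is 7.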